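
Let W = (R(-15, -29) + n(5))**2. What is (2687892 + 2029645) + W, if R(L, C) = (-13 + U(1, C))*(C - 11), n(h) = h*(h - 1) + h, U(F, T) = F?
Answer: 4972562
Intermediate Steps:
n(h) = h + h*(-1 + h) (n(h) = h*(-1 + h) + h = h + h*(-1 + h))
R(L, C) = 132 - 12*C (R(L, C) = (-13 + 1)*(C - 11) = -12*(-11 + C) = 132 - 12*C)
W = 255025 (W = ((132 - 12*(-29)) + 5**2)**2 = ((132 + 348) + 25)**2 = (480 + 25)**2 = 505**2 = 255025)
(2687892 + 2029645) + W = (2687892 + 2029645) + 255025 = 4717537 + 255025 = 4972562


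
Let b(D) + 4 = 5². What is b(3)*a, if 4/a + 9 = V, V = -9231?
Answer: -1/110 ≈ -0.0090909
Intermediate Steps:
b(D) = 21 (b(D) = -4 + 5² = -4 + 25 = 21)
a = -1/2310 (a = 4/(-9 - 9231) = 4/(-9240) = 4*(-1/9240) = -1/2310 ≈ -0.00043290)
b(3)*a = 21*(-1/2310) = -1/110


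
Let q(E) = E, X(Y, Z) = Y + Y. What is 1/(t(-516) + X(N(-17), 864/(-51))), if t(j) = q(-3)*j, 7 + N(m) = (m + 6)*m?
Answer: 1/1908 ≈ 0.00052411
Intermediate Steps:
N(m) = -7 + m*(6 + m) (N(m) = -7 + (m + 6)*m = -7 + (6 + m)*m = -7 + m*(6 + m))
X(Y, Z) = 2*Y
t(j) = -3*j
1/(t(-516) + X(N(-17), 864/(-51))) = 1/(-3*(-516) + 2*(-7 + (-17)² + 6*(-17))) = 1/(1548 + 2*(-7 + 289 - 102)) = 1/(1548 + 2*180) = 1/(1548 + 360) = 1/1908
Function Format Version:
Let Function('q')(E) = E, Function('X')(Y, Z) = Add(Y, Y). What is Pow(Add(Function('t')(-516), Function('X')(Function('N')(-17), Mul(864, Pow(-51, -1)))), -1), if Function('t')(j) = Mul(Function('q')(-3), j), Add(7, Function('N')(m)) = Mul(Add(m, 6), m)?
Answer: Rational(1, 1908) ≈ 0.00052411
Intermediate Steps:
Function('N')(m) = Add(-7, Mul(m, Add(6, m))) (Function('N')(m) = Add(-7, Mul(Add(m, 6), m)) = Add(-7, Mul(Add(6, m), m)) = Add(-7, Mul(m, Add(6, m))))
Function('X')(Y, Z) = Mul(2, Y)
Function('t')(j) = Mul(-3, j)
Pow(Add(Function('t')(-516), Function('X')(Function('N')(-17), Mul(864, Pow(-51, -1)))), -1) = Pow(Add(Mul(-3, -516), Mul(2, Add(-7, Pow(-17, 2), Mul(6, -17)))), -1) = Pow(Add(1548, Mul(2, Add(-7, 289, -102))), -1) = Pow(Add(1548, Mul(2, 180)), -1) = Pow(Add(1548, 360), -1) = Pow(1908, -1) = Rational(1, 1908)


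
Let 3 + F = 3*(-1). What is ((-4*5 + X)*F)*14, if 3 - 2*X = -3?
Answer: 1428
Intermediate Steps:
F = -6 (F = -3 + 3*(-1) = -3 - 3 = -6)
X = 3 (X = 3/2 - ½*(-3) = 3/2 + 3/2 = 3)
((-4*5 + X)*F)*14 = ((-4*5 + 3)*(-6))*14 = ((-20 + 3)*(-6))*14 = -17*(-6)*14 = 102*14 = 1428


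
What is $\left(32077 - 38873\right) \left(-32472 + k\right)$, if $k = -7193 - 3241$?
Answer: $291589176$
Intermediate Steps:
$k = -10434$
$\left(32077 - 38873\right) \left(-32472 + k\right) = \left(32077 - 38873\right) \left(-32472 - 10434\right) = \left(-6796\right) \left(-42906\right) = 291589176$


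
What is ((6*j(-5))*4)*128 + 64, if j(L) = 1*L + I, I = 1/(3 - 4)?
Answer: -18368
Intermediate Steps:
I = -1 (I = 1/(-1) = -1)
j(L) = -1 + L (j(L) = 1*L - 1 = L - 1 = -1 + L)
((6*j(-5))*4)*128 + 64 = ((6*(-1 - 5))*4)*128 + 64 = ((6*(-6))*4)*128 + 64 = -36*4*128 + 64 = -144*128 + 64 = -18432 + 64 = -18368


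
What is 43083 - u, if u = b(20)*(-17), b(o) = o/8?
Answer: 86251/2 ≈ 43126.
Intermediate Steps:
b(o) = o/8 (b(o) = o*(⅛) = o/8)
u = -85/2 (u = ((⅛)*20)*(-17) = (5/2)*(-17) = -85/2 ≈ -42.500)
43083 - u = 43083 - 1*(-85/2) = 43083 + 85/2 = 86251/2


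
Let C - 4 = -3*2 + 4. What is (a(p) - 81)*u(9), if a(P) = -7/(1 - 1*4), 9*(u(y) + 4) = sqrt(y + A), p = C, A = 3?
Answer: 944/3 - 472*sqrt(3)/27 ≈ 284.39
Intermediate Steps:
C = 2 (C = 4 + (-3*2 + 4) = 4 + (-6 + 4) = 4 - 2 = 2)
p = 2
u(y) = -4 + sqrt(3 + y)/9 (u(y) = -4 + sqrt(y + 3)/9 = -4 + sqrt(3 + y)/9)
a(P) = 7/3 (a(P) = -7/(1 - 4) = -7/(-3) = -7*(-1/3) = 7/3)
(a(p) - 81)*u(9) = (7/3 - 81)*(-4 + sqrt(3 + 9)/9) = -236*(-4 + sqrt(12)/9)/3 = -236*(-4 + (2*sqrt(3))/9)/3 = -236*(-4 + 2*sqrt(3)/9)/3 = 944/3 - 472*sqrt(3)/27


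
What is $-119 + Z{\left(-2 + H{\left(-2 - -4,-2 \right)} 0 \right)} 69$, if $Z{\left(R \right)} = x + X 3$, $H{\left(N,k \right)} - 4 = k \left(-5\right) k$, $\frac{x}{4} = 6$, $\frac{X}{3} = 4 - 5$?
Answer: $916$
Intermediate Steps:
$X = -3$ ($X = 3 \left(4 - 5\right) = 3 \left(-1\right) = -3$)
$x = 24$ ($x = 4 \cdot 6 = 24$)
$H{\left(N,k \right)} = 4 - 5 k^{2}$ ($H{\left(N,k \right)} = 4 + k \left(-5\right) k = 4 + - 5 k k = 4 - 5 k^{2}$)
$Z{\left(R \right)} = 15$ ($Z{\left(R \right)} = 24 - 9 = 15$)
$-119 + Z{\left(-2 + H{\left(-2 - -4,-2 \right)} 0 \right)} 69 = -119 + 15 \cdot 69 = -119 + 1035 = 916$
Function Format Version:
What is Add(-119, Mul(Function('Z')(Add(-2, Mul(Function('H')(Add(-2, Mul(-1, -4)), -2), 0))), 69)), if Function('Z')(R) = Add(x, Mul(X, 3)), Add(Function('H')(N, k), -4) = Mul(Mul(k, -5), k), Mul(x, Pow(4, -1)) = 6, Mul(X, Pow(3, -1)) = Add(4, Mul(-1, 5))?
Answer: 916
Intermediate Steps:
X = -3 (X = Mul(3, Add(4, Mul(-1, 5))) = Mul(3, Add(4, -5)) = Mul(3, -1) = -3)
x = 24 (x = Mul(4, 6) = 24)
Function('H')(N, k) = Add(4, Mul(-5, Pow(k, 2))) (Function('H')(N, k) = Add(4, Mul(Mul(k, -5), k)) = Add(4, Mul(Mul(-5, k), k)) = Add(4, Mul(-5, Pow(k, 2))))
Function('Z')(R) = 15 (Function('Z')(R) = Add(24, Mul(-3, 3)) = Add(24, -9) = 15)
Add(-119, Mul(Function('Z')(Add(-2, Mul(Function('H')(Add(-2, Mul(-1, -4)), -2), 0))), 69)) = Add(-119, Mul(15, 69)) = Add(-119, 1035) = 916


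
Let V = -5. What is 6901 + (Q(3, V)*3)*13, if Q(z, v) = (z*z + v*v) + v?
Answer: 8032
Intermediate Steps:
Q(z, v) = v + v**2 + z**2 (Q(z, v) = (z**2 + v**2) + v = (v**2 + z**2) + v = v + v**2 + z**2)
6901 + (Q(3, V)*3)*13 = 6901 + ((-5 + (-5)**2 + 3**2)*3)*13 = 6901 + ((-5 + 25 + 9)*3)*13 = 6901 + (29*3)*13 = 6901 + 87*13 = 6901 + 1131 = 8032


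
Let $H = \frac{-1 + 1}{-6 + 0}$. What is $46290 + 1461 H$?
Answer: $46290$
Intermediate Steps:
$H = 0$ ($H = \frac{0}{-6} = 0 \left(- \frac{1}{6}\right) = 0$)
$46290 + 1461 H = 46290 + 1461 \cdot 0 = 46290 + 0 = 46290$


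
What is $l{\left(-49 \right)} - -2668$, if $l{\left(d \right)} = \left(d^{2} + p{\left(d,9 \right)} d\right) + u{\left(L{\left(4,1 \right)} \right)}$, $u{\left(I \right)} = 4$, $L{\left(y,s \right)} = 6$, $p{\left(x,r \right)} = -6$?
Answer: $5367$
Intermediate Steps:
$l{\left(d \right)} = 4 + d^{2} - 6 d$ ($l{\left(d \right)} = \left(d^{2} - 6 d\right) + 4 = 4 + d^{2} - 6 d$)
$l{\left(-49 \right)} - -2668 = \left(4 + \left(-49\right)^{2} - -294\right) - -2668 = \left(4 + 2401 + 294\right) + 2668 = 2699 + 2668 = 5367$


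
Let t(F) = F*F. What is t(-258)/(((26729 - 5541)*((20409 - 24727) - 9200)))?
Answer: -1849/7956094 ≈ -0.00023240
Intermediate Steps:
t(F) = F**2
t(-258)/(((26729 - 5541)*((20409 - 24727) - 9200))) = (-258)**2/(((26729 - 5541)*((20409 - 24727) - 9200))) = 66564/((21188*(-4318 - 9200))) = 66564/((21188*(-13518))) = 66564/(-286419384) = 66564*(-1/286419384) = -1849/7956094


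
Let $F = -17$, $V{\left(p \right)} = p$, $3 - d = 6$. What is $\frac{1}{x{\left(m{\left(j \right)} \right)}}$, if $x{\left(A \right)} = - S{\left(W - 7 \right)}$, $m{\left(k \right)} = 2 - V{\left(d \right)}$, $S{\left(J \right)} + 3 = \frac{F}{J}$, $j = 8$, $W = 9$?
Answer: $\frac{2}{23} \approx 0.086957$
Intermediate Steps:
$d = -3$ ($d = 3 - 6 = -3$)
$S{\left(J \right)} = -3 - \frac{17}{J}$
$m{\left(k \right)} = 5$ ($m{\left(k \right)} = 2 - -3 = 2 + 3 = 5$)
$x{\left(A \right)} = \frac{23}{2}$ ($x{\left(A \right)} = - (-3 - \frac{17}{9 - 7}) = - (-3 - \frac{17}{2}) = \left(-1\right) \left(- \frac{23}{2}\right) = \frac{23}{2}$)
$\frac{1}{x{\left(m{\left(j \right)} \right)}} = \frac{1}{\frac{23}{2}} = \frac{2}{23}$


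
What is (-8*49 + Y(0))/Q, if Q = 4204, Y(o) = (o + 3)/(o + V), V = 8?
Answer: -3133/33632 ≈ -0.093155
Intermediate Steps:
Y(o) = (3 + o)/(8 + o) (Y(o) = (o + 3)/(o + 8) = (3 + o)/(8 + o))
(-8*49 + Y(0))/Q = (-8*49 + (3 + 0)/(8 + 0))/4204 = (-392 + 3/8)*(1/4204) = -3133/8*1/4204 = -3133/33632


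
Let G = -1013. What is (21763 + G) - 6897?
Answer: 13853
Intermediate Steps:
(21763 + G) - 6897 = (21763 - 1013) - 6897 = 20750 - 6897 = 13853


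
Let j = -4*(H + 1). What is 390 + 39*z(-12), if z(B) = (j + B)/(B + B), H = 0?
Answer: 416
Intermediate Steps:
j = -4 (j = -4*(0 + 1) = -4*1 = -4)
z(B) = (-4 + B)/(2*B) (z(B) = (-4 + B)/(B + B) = (-4 + B)/((2*B)) = (-4 + B)*(1/(2*B)) = (-4 + B)/(2*B))
390 + 39*z(-12) = 390 + 39*((½)*(-4 - 12)/(-12)) = 390 + 39*((½)*(-1/12)*(-16)) = 390 + 39*(⅔) = 390 + 26 = 416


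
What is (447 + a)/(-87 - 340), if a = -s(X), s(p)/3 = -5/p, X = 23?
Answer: -10296/9821 ≈ -1.0484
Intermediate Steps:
s(p) = -15/p (s(p) = 3*(-5/p) = -15/p)
a = 15/23 (a = -(-15)/23 = -1*(-15/23) = 15/23 ≈ 0.65217)
(447 + a)/(-87 - 340) = (447 + 15/23)/(-87 - 340) = (10296/23)/(-427) = (10296/23)*(-1/427) = -10296/9821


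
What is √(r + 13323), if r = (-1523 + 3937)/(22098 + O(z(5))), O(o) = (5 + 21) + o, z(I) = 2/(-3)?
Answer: 12*√101888867865/33185 ≈ 115.43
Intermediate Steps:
z(I) = -⅔ (z(I) = 2*(-⅓) = -⅔)
O(o) = 26 + o
r = 3621/33185 (r = (-1523 + 3937)/(22098 + (26 - ⅔)) = 2414/(22098 + 76/3) = 2414/(66370/3) = 2414*(3/66370) = 3621/33185 ≈ 0.10912)
√(r + 13323) = √(3621/33185 + 13323) = √(442127376/33185) = 12*√101888867865/33185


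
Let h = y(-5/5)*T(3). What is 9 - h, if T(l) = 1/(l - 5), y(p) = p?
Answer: 17/2 ≈ 8.5000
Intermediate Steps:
T(l) = 1/(-5 + l)
h = ½ (h = (-5/5)/(-5 + 3) = -5*⅕/(-2) = -1*(-½) = ½ ≈ 0.50000)
9 - h = 9 - 1*½ = 9 - ½ = 17/2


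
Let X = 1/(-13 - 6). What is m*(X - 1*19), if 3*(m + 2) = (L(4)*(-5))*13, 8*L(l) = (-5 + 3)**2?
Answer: 13937/57 ≈ 244.51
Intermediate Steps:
X = -1/19 (X = 1/(-19) = -1/19 ≈ -0.052632)
L(l) = 1/2 (L(l) = (-5 + 3)**2/8 = (1/8)*(-2)**2 = (1/8)*4 = 1/2)
m = -77/6 (m = -2 + (((1/2)*(-5))*13)/3 = -2 + (-5/2*13)/3 = -2 + (1/3)*(-65/2) = -2 - 65/6 = -77/6 ≈ -12.833)
m*(X - 1*19) = -77*(-1/19 - 1*19)/6 = -77*(-1/19 - 19)/6 = -77/6*(-362/19) = 13937/57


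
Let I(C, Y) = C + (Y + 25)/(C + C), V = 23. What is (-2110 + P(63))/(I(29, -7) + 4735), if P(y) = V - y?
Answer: -12470/27633 ≈ -0.45127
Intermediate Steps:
I(C, Y) = C + (25 + Y)/(2*C) (I(C, Y) = C + (25 + Y)/((2*C)) = C + (25 + Y)*(1/(2*C)) = C + (25 + Y)/(2*C))
P(y) = 23 - y
(-2110 + P(63))/(I(29, -7) + 4735) = (-2110 + (23 - 1*63))/((1/2)*(25 - 7 + 2*29**2)/29 + 4735) = (-2110 + (23 - 63))/((1/2)*(1/29)*(25 - 7 + 2*841) + 4735) = (-2110 - 40)/((1/2)*(1/29)*(25 - 7 + 1682) + 4735) = -2150/((1/2)*(1/29)*1700 + 4735) = -2150/(850/29 + 4735) = -2150/138165/29 = -2150*29/138165 = -12470/27633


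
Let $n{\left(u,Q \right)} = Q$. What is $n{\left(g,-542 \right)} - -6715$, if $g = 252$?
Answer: $6173$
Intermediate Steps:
$n{\left(g,-542 \right)} - -6715 = -542 - -6715 = -542 + 6715 = 6173$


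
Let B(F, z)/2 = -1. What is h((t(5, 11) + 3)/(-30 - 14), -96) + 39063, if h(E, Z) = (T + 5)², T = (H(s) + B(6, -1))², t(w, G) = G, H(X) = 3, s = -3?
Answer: 39099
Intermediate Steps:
B(F, z) = -2 (B(F, z) = 2*(-1) = -2)
T = 1 (T = (3 - 2)² = 1² = 1)
h(E, Z) = 36 (h(E, Z) = (1 + 5)² = 6² = 36)
h((t(5, 11) + 3)/(-30 - 14), -96) + 39063 = 36 + 39063 = 39099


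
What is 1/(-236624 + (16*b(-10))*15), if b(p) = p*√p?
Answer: I/(16*(-14789*I + 150*√10)) ≈ -4.2218e-6 + 1.3541e-7*I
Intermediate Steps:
b(p) = p^(3/2)
1/(-236624 + (16*b(-10))*15) = 1/(-236624 + (16*(-10)^(3/2))*15) = 1/(-236624 + (16*(-10*I*√10))*15) = 1/(-236624 - 160*I*√10*15) = 1/(-236624 - 2400*I*√10)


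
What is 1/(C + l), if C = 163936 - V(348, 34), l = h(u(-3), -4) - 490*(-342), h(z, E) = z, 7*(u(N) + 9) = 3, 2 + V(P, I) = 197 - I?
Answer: 7/2319425 ≈ 3.0180e-6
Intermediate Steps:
V(P, I) = 195 - I (V(P, I) = -2 + (197 - I) = 195 - I)
u(N) = -60/7 (u(N) = -9 + (1/7)*3 = -9 + 3/7 = -60/7)
l = 1173000/7 (l = -60/7 - 490*(-342) = -60/7 + 167580 = 1173000/7 ≈ 1.6757e+5)
C = 163775 (C = 163936 - (195 - 1*34) = 163936 - (195 - 34) = 163936 - 1*161 = 163936 - 161 = 163775)
1/(C + l) = 1/(163775 + 1173000/7) = 1/(2319425/7) = 7/2319425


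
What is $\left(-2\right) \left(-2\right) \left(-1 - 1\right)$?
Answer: $-8$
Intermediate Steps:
$\left(-2\right) \left(-2\right) \left(-1 - 1\right) = 4 \left(-2\right) = -8$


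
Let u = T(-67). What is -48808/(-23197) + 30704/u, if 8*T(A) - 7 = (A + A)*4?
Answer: -5672106072/12271213 ≈ -462.23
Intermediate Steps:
T(A) = 7/8 + A (T(A) = 7/8 + ((A + A)*4)/8 = 7/8 + ((2*A)*4)/8 = 7/8 + (8*A)/8 = 7/8 + A)
u = -529/8 (u = 7/8 - 67 = -529/8 ≈ -66.125)
-48808/(-23197) + 30704/u = -48808/(-23197) + 30704/(-529/8) = -48808*(-1/23197) + 30704*(-8/529) = 48808/23197 - 245632/529 = -5672106072/12271213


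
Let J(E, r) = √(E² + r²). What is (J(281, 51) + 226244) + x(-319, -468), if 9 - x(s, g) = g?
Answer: 226721 + √81562 ≈ 2.2701e+5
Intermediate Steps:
x(s, g) = 9 - g
(J(281, 51) + 226244) + x(-319, -468) = (√(281² + 51²) + 226244) + (9 - 1*(-468)) = (√(78961 + 2601) + 226244) + (9 + 468) = (√81562 + 226244) + 477 = (226244 + √81562) + 477 = 226721 + √81562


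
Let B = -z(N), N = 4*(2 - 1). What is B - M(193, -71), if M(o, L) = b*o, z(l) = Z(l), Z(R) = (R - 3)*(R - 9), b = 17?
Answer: -3276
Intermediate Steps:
N = 4 (N = 4*1 = 4)
Z(R) = (-9 + R)*(-3 + R) (Z(R) = (-3 + R)*(-9 + R) = (-9 + R)*(-3 + R))
z(l) = 27 + l² - 12*l
B = 5 (B = -(27 + 4² - 12*4) = -(27 + 16 - 48) = -1*(-5) = 5)
M(o, L) = 17*o
B - M(193, -71) = 5 - 17*193 = 5 - 1*3281 = 5 - 3281 = -3276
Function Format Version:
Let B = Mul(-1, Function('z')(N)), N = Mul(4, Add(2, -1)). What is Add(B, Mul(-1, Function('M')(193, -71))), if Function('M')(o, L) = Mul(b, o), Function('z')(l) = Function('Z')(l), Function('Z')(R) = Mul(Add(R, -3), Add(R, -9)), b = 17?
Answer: -3276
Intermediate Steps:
N = 4 (N = Mul(4, 1) = 4)
Function('Z')(R) = Mul(Add(-9, R), Add(-3, R)) (Function('Z')(R) = Mul(Add(-3, R), Add(-9, R)) = Mul(Add(-9, R), Add(-3, R)))
Function('z')(l) = Add(27, Pow(l, 2), Mul(-12, l))
B = 5 (B = Mul(-1, Add(27, Pow(4, 2), Mul(-12, 4))) = Mul(-1, Add(27, 16, -48)) = Mul(-1, -5) = 5)
Function('M')(o, L) = Mul(17, o)
Add(B, Mul(-1, Function('M')(193, -71))) = Add(5, Mul(-1, Mul(17, 193))) = Add(5, Mul(-1, 3281)) = Add(5, -3281) = -3276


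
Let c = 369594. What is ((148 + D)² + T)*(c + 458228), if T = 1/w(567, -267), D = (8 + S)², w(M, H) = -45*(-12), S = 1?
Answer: 11721190059451/270 ≈ 4.3412e+10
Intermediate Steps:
w(M, H) = 540
D = 81 (D = (8 + 1)² = 9² = 81)
T = 1/540 ≈ 0.0018519
((148 + D)² + T)*(c + 458228) = ((148 + 81)² + 1/540)*(369594 + 458228) = (229² + 1/540)*827822 = (52441 + 1/540)*827822 = (28318141/540)*827822 = 11721190059451/270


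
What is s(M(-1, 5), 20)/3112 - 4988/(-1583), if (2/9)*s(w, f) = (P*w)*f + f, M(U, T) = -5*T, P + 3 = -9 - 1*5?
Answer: 19053719/1231574 ≈ 15.471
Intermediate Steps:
P = -17 (P = -3 + (-9 - 1*5) = -3 + (-9 - 5) = -3 - 14 = -17)
s(w, f) = 9*f/2 - 153*f*w/2 (s(w, f) = 9*((-17*w)*f + f)/2 = 9*(-17*f*w + f)/2 = 9*(f - 17*f*w)/2 = 9*f/2 - 153*f*w/2)
s(M(-1, 5), 20)/3112 - 4988/(-1583) = ((9/2)*20*(1 - (-85)*5))/3112 - 4988/(-1583) = ((9/2)*20*(1 - 17*(-25)))*(1/3112) - 4988*(-1/1583) = ((9/2)*20*(1 + 425))*(1/3112) + 4988/1583 = ((9/2)*20*426)*(1/3112) + 4988/1583 = 38340*(1/3112) + 4988/1583 = 9585/778 + 4988/1583 = 19053719/1231574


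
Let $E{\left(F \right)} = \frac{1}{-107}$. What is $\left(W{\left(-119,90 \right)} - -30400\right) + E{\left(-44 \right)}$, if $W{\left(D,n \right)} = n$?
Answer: $\frac{3262429}{107} \approx 30490.0$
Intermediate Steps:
$E{\left(F \right)} = - \frac{1}{107}$
$\left(W{\left(-119,90 \right)} - -30400\right) + E{\left(-44 \right)} = \left(90 - -30400\right) - \frac{1}{107} = \left(90 + 30400\right) - \frac{1}{107} = 30490 - \frac{1}{107} = \frac{3262429}{107}$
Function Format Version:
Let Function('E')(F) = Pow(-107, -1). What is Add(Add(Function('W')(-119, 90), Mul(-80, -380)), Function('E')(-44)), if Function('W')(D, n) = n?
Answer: Rational(3262429, 107) ≈ 30490.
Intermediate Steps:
Function('E')(F) = Rational(-1, 107)
Add(Add(Function('W')(-119, 90), Mul(-80, -380)), Function('E')(-44)) = Add(Add(90, Mul(-80, -380)), Rational(-1, 107)) = Add(Add(90, 30400), Rational(-1, 107)) = Add(30490, Rational(-1, 107)) = Rational(3262429, 107)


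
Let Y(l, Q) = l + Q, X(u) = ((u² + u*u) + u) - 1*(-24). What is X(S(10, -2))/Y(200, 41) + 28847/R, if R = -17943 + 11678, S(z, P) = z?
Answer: -783731/215695 ≈ -3.6335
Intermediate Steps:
R = -6265
X(u) = 24 + u + 2*u² (X(u) = ((u² + u²) + u) + 24 = (2*u² + u) + 24 = (u + 2*u²) + 24 = 24 + u + 2*u²)
Y(l, Q) = Q + l
X(S(10, -2))/Y(200, 41) + 28847/R = (24 + 10 + 2*10²)/(41 + 200) + 28847/(-6265) = (24 + 10 + 2*100)/241 + 28847*(-1/6265) = (24 + 10 + 200)*(1/241) - 4121/895 = 234*(1/241) - 4121/895 = 234/241 - 4121/895 = -783731/215695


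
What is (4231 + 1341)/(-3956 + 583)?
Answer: -5572/3373 ≈ -1.6519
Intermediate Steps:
(4231 + 1341)/(-3956 + 583) = 5572/(-3373) = 5572*(-1/3373) = -5572/3373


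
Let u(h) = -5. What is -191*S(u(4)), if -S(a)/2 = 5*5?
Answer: 9550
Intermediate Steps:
S(a) = -50 (S(a) = -10*5 = -2*25 = -50)
-191*S(u(4)) = -191*(-50) = 9550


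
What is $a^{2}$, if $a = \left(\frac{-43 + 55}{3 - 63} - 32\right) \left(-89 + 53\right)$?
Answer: $\frac{33593616}{25} \approx 1.3437 \cdot 10^{6}$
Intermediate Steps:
$a = \frac{5796}{5}$ ($a = \left(\frac{12}{-60} - 32\right) \left(-36\right) = \left(12 \left(- \frac{1}{60}\right) - 32\right) \left(-36\right) = \left(- \frac{1}{5} - 32\right) \left(-36\right) = \left(- \frac{161}{5}\right) \left(-36\right) = \frac{5796}{5} \approx 1159.2$)
$a^{2} = \left(\frac{5796}{5}\right)^{2} = \frac{33593616}{25}$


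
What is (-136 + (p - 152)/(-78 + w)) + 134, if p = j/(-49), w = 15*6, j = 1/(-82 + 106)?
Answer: -206977/14112 ≈ -14.667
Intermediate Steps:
j = 1/24 ≈ 0.041667
w = 90
p = -1/1176 (p = (1/24)/(-49) = (1/24)*(-1/49) = -1/1176 ≈ -0.00085034)
(-136 + (p - 152)/(-78 + w)) + 134 = (-136 + (-1/1176 - 152)/(-78 + 90)) + 134 = (-136 - 178753/1176/12) + 134 = (-136 - 178753/1176*1/12) + 134 = (-136 - 178753/14112) + 134 = -2097985/14112 + 134 = -206977/14112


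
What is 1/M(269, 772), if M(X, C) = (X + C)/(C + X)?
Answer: 1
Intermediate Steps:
M(X, C) = 1 (M(X, C) = (C + X)/(C + X) = 1)
1/M(269, 772) = 1/1 = 1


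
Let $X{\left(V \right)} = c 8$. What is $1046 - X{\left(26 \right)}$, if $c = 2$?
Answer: $1030$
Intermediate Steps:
$X{\left(V \right)} = 16$ ($X{\left(V \right)} = 2 \cdot 8 = 16$)
$1046 - X{\left(26 \right)} = 1046 - 16 = 1030$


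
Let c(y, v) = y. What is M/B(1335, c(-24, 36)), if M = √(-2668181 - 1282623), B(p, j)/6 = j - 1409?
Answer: -I*√987701/4299 ≈ -0.23118*I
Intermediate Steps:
B(p, j) = -8454 + 6*j (B(p, j) = 6*(j - 1409) = 6*(-1409 + j) = -8454 + 6*j)
M = 2*I*√987701 (M = √(-3950804) = 2*I*√987701 ≈ 1987.7*I)
M/B(1335, c(-24, 36)) = (2*I*√987701)/(-8454 + 6*(-24)) = (2*I*√987701)/(-8454 - 144) = (2*I*√987701)/(-8598) = (2*I*√987701)*(-1/8598) = -I*√987701/4299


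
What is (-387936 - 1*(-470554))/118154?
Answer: 41309/59077 ≈ 0.69924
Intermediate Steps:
(-387936 - 1*(-470554))/118154 = (-387936 + 470554)*(1/118154) = 82618*(1/118154) = 41309/59077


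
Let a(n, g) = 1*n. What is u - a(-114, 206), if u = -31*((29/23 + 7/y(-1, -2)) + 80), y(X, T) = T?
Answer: -105643/46 ≈ -2296.6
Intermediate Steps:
a(n, g) = n
u = -110887/46 (u = -31*((29/23 + 7/(-2)) + 80) = -31*((29*(1/23) + 7*(-½)) + 80) = -31*((29/23 - 7/2) + 80) = -31*(-103/46 + 80) = -31*3577/46 = -110887/46 ≈ -2410.6)
u - a(-114, 206) = -110887/46 - 1*(-114) = -110887/46 + 114 = -105643/46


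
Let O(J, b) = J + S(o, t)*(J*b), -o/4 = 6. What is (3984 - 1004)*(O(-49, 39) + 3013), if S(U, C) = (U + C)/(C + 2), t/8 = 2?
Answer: 34091200/3 ≈ 1.1364e+7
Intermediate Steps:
o = -24 (o = -4*6 = -24)
t = 16 (t = 8*2 = 16)
S(U, C) = (C + U)/(2 + C)
O(J, b) = J - 4*J*b/9 (O(J, b) = J + ((16 - 24)/(2 + 16))*(J*b) = J + (-8/18)*(J*b) = J + ((1/18)*(-8))*(J*b) = J - 4*J*b/9)
(3984 - 1004)*(O(-49, 39) + 3013) = (3984 - 1004)*((⅑)*(-49)*(9 - 4*39) + 3013) = 2980*((⅑)*(-49)*(9 - 156) + 3013) = 2980*((⅑)*(-49)*(-147) + 3013) = 2980*(2401/3 + 3013) = 2980*(11440/3) = 34091200/3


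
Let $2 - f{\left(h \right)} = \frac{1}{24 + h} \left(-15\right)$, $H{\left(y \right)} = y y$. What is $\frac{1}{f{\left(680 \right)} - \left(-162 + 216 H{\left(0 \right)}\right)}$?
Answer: $\frac{704}{115471} \approx 0.0060968$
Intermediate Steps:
$H{\left(y \right)} = y^{2}$
$f{\left(h \right)} = 2 + \frac{15}{24 + h}$ ($f{\left(h \right)} = 2 - \frac{1}{24 + h} \left(-15\right) = 2 - - \frac{15}{24 + h} = 2 + \frac{15}{24 + h}$)
$\frac{1}{f{\left(680 \right)} - \left(-162 + 216 H{\left(0 \right)}\right)} = \frac{1}{\frac{63 + 2 \cdot 680}{24 + 680} + \left(- 216 \cdot 0^{2} + 162\right)} = \frac{1}{\frac{63 + 1360}{704} + \left(\left(-216\right) 0 + 162\right)} = \frac{1}{\frac{1}{704} \cdot 1423 + \left(0 + 162\right)} = \frac{1}{\frac{1423}{704} + 162} = \frac{1}{\frac{115471}{704}} = \frac{704}{115471}$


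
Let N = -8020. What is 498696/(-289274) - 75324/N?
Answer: 2223716607/289997185 ≈ 7.6681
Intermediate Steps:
498696/(-289274) - 75324/N = 498696/(-289274) - 75324/(-8020) = 498696*(-1/289274) - 75324*(-1/8020) = -249348/144637 + 18831/2005 = 2223716607/289997185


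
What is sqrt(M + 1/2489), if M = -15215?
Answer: I*sqrt(94258763526)/2489 ≈ 123.35*I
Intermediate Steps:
sqrt(M + 1/2489) = sqrt(-15215 + 1/2489) = sqrt(-37870134/2489) = I*sqrt(94258763526)/2489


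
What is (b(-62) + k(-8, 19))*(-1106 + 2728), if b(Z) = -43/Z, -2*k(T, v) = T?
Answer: 236001/31 ≈ 7612.9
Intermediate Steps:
k(T, v) = -T/2
(b(-62) + k(-8, 19))*(-1106 + 2728) = (-43/(-62) - 1/2*(-8))*(-1106 + 2728) = (-43*(-1/62) + 4)*1622 = (43/62 + 4)*1622 = (291/62)*1622 = 236001/31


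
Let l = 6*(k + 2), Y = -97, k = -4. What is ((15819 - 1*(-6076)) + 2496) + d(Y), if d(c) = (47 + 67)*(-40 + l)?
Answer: 18463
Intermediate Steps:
l = -12 (l = 6*(-4 + 2) = 6*(-2) = -12)
d(c) = -5928 (d(c) = (47 + 67)*(-40 - 12) = 114*(-52) = -5928)
((15819 - 1*(-6076)) + 2496) + d(Y) = ((15819 - 1*(-6076)) + 2496) - 5928 = ((15819 + 6076) + 2496) - 5928 = (21895 + 2496) - 5928 = 24391 - 5928 = 18463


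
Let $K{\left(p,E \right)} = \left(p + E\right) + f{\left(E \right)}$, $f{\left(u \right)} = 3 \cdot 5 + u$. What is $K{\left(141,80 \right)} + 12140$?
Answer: $12456$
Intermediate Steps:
$f{\left(u \right)} = 15 + u$
$K{\left(p,E \right)} = 15 + p + 2 E$ ($K{\left(p,E \right)} = \left(p + E\right) + \left(15 + E\right) = \left(E + p\right) + \left(15 + E\right) = 15 + p + 2 E$)
$K{\left(141,80 \right)} + 12140 = \left(15 + 141 + 2 \cdot 80\right) + 12140 = \left(15 + 141 + 160\right) + 12140 = 316 + 12140 = 12456$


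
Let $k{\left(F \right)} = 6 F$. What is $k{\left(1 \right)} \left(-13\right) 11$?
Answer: $-858$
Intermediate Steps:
$k{\left(1 \right)} \left(-13\right) 11 = 6 \cdot 1 \left(-13\right) 11 = 6 \left(-13\right) 11 = \left(-78\right) 11 = -858$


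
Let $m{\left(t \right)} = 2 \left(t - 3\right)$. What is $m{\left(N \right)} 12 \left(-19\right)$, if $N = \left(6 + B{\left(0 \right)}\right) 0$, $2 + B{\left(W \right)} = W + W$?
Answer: $1368$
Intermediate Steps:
$B{\left(W \right)} = -2 + 2 W$ ($B{\left(W \right)} = -2 + \left(W + W\right) = -2 + 2 W$)
$N = 0$ ($N = \left(6 + \left(-2 + 2 \cdot 0\right)\right) 0 = \left(6 + \left(-2 + 0\right)\right) 0 = \left(6 - 2\right) 0 = 4 \cdot 0 = 0$)
$m{\left(t \right)} = -6 + 2 t$ ($m{\left(t \right)} = 2 \left(-3 + t\right) = -6 + 2 t$)
$m{\left(N \right)} 12 \left(-19\right) = \left(-6 + 2 \cdot 0\right) 12 \left(-19\right) = \left(-6 + 0\right) 12 \left(-19\right) = \left(-6\right) 12 \left(-19\right) = \left(-72\right) \left(-19\right) = 1368$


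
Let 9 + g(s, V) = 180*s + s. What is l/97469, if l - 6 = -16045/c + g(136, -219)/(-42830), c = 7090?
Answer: 48015861/1479894732215 ≈ 3.2445e-5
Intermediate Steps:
g(s, V) = -9 + 181*s (g(s, V) = -9 + (180*s + s) = -9 + 181*s)
l = 48015861/15183235 (l = 6 + (-16045/7090 + (-9 + 181*136)/(-42830)) = 6 + (-16045*1/7090 + (-9 + 24616)*(-1/42830)) = 6 + (-3209/1418 + 24607*(-1/42830)) = 6 + (-3209/1418 - 24607/42830) = 6 - 43083549/15183235 = 48015861/15183235 ≈ 3.1624)
l/97469 = (48015861/15183235)/97469 = (48015861/15183235)*(1/97469) = 48015861/1479894732215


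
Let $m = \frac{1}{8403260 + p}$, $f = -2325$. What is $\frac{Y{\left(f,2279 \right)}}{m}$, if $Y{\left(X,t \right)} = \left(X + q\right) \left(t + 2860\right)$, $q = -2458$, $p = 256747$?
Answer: $-212861560478859$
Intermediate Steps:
$Y{\left(X,t \right)} = \left(-2458 + X\right) \left(2860 + t\right)$ ($Y{\left(X,t \right)} = \left(X - 2458\right) \left(t + 2860\right) = \left(-2458 + X\right) \left(2860 + t\right)$)
$m = \frac{1}{8660007}$ ($m = \frac{1}{8403260 + 256747} = \frac{1}{8660007} \approx 1.1547 \cdot 10^{-7}$)
$\frac{Y{\left(f,2279 \right)}}{m} = \left(-7029880 - 5601782 + 2860 \left(-2325\right) - 5298675\right) \frac{1}{\frac{1}{8660007}} = \left(-7029880 - 5601782 - 6649500 - 5298675\right) 8660007 = \left(-24579837\right) 8660007 = -212861560478859$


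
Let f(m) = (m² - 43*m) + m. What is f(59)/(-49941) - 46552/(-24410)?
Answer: 1150185101/609529905 ≈ 1.8870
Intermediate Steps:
f(m) = m² - 42*m
f(59)/(-49941) - 46552/(-24410) = (59*(-42 + 59))/(-49941) - 46552/(-24410) = (59*17)*(-1/49941) - 46552*(-1/24410) = 1003*(-1/49941) + 23276/12205 = -1003/49941 + 23276/12205 = 1150185101/609529905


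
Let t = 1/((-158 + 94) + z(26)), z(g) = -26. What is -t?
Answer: 1/90 ≈ 0.011111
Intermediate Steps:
t = -1/90 (t = 1/((-158 + 94) - 26) = 1/(-64 - 26) = 1/(-90) = -1/90 ≈ -0.011111)
-t = -1*(-1/90) = 1/90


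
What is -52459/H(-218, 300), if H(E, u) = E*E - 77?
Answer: -52459/47447 ≈ -1.1056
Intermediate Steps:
H(E, u) = -77 + E**2 (H(E, u) = E**2 - 77 = -77 + E**2)
-52459/H(-218, 300) = -52459/(-77 + (-218)**2) = -52459/(-77 + 47524) = -52459/47447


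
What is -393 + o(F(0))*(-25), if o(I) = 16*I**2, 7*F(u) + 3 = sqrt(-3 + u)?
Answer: -21657/49 + 2400*I*sqrt(3)/49 ≈ -441.98 + 84.835*I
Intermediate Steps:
F(u) = -3/7 + sqrt(-3 + u)/7
-393 + o(F(0))*(-25) = -393 + (16*(-3/7 + sqrt(-3 + 0)/7)**2)*(-25) = -393 + (16*(-3/7 + sqrt(-3)/7)**2)*(-25) = -393 + (16*(-3/7 + (I*sqrt(3))/7)**2)*(-25) = -393 + (16*(-3/7 + I*sqrt(3)/7)**2)*(-25) = -393 - 400*(-3/7 + I*sqrt(3)/7)**2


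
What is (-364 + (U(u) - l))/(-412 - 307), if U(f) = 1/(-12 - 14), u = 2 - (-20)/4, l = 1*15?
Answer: 9855/18694 ≈ 0.52717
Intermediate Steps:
l = 15
u = 7 (u = 2 - (-20)/4 = 2 - 4*(-5/4) = 2 + 5 = 7)
U(f) = -1/26 (U(f) = 1/(-26) = -1/26)
(-364 + (U(u) - l))/(-412 - 307) = (-364 + (-1/26 - 1*15))/(-412 - 307) = (-364 + (-1/26 - 15))/(-719) = (-364 - 391/26)*(-1/719) = -9855/26*(-1/719) = 9855/18694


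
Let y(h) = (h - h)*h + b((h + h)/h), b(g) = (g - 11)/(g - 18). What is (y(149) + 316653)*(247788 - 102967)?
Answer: 733729369197/16 ≈ 4.5858e+10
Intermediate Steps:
b(g) = (-11 + g)/(-18 + g)
y(h) = 9/16 (y(h) = (h - h)*h + (-11 + (h + h)/h)/(-18 + (h + h)/h) = 0*h + (-11 + (2*h)/h)/(-18 + (2*h)/h) = 0 + (-11 + 2)/(-18 + 2) = 0 - 9/(-16) = 0 - 1/16*(-9) = 0 + 9/16 = 9/16)
(y(149) + 316653)*(247788 - 102967) = (9/16 + 316653)*(247788 - 102967) = (5066457/16)*144821 = 733729369197/16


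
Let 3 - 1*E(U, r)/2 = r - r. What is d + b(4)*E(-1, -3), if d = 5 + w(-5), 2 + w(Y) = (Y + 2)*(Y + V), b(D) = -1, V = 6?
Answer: -6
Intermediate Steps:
w(Y) = -2 + (2 + Y)*(6 + Y) (w(Y) = -2 + (Y + 2)*(Y + 6) = -2 + (2 + Y)*(6 + Y))
E(U, r) = 6 (E(U, r) = 6 - 2*(r - r) = 6 - 2*0 = 6 + 0 = 6)
d = 0 (d = 5 + (10 + (-5)² + 8*(-5)) = 5 + (10 + 25 - 40) = 5 - 5 = 0)
d + b(4)*E(-1, -3) = 0 - 1*6 = 0 - 6 = -6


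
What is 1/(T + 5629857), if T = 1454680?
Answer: 1/7084537 ≈ 1.4115e-7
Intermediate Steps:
1/(T + 5629857) = 1/(1454680 + 5629857) = 1/7084537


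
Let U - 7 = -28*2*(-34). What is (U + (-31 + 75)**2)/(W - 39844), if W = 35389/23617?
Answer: -90854599/940960359 ≈ -0.096555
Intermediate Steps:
U = 1911 (U = 7 - 28*2*(-34) = 7 - 56*(-34) = 7 + 1904 = 1911)
W = 35389/23617 (W = 35389*(1/23617) = 35389/23617 ≈ 1.4985)
(U + (-31 + 75)**2)/(W - 39844) = (1911 + (-31 + 75)**2)/(35389/23617 - 39844) = (1911 + 44**2)/(-940960359/23617) = (1911 + 1936)*(-23617/940960359) = 3847*(-23617/940960359) = -90854599/940960359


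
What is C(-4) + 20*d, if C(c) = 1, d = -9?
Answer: -179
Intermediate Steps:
C(-4) + 20*d = 1 + 20*(-9) = 1 - 180 = -179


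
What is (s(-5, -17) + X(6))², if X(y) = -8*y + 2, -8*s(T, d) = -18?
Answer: 30625/16 ≈ 1914.1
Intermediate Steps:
s(T, d) = 9/4 (s(T, d) = -⅛*(-18) = 9/4)
X(y) = 2 - 8*y
(s(-5, -17) + X(6))² = (9/4 + (2 - 8*6))² = (9/4 + (2 - 48))² = (9/4 - 46)² = (-175/4)² = 30625/16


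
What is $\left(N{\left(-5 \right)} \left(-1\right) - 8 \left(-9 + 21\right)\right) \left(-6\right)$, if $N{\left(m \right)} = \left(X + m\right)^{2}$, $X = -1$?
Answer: $792$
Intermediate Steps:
$N{\left(m \right)} = \left(-1 + m\right)^{2}$
$\left(N{\left(-5 \right)} \left(-1\right) - 8 \left(-9 + 21\right)\right) \left(-6\right) = \left(\left(-1 - 5\right)^{2} \left(-1\right) - 8 \left(-9 + 21\right)\right) \left(-6\right) = \left(\left(-6\right)^{2} \left(-1\right) - 96\right) \left(-6\right) = \left(36 \left(-1\right) - 96\right) \left(-6\right) = \left(-36 - 96\right) \left(-6\right) = \left(-132\right) \left(-6\right) = 792$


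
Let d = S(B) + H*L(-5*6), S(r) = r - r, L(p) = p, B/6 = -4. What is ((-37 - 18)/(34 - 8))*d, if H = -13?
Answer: -825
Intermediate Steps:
B = -24 (B = 6*(-4) = -24)
S(r) = 0
d = 390 (d = 0 - (-65)*6 = 0 - 13*(-30) = 0 + 390 = 390)
((-37 - 18)/(34 - 8))*d = ((-37 - 18)/(34 - 8))*390 = -55/26*390 = -825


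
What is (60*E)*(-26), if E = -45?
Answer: 70200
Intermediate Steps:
(60*E)*(-26) = (60*(-45))*(-26) = -2700*(-26) = 70200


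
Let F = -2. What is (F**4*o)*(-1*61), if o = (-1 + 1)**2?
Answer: 0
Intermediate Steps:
o = 0 (o = 0**2 = 0)
(F**4*o)*(-1*61) = ((-2)**4*0)*(-1*61) = (16*0)*(-61) = 0*(-61) = 0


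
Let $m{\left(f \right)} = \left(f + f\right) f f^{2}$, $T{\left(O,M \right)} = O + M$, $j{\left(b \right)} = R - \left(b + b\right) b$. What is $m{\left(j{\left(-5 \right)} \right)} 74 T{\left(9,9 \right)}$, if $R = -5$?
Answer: $24377265000$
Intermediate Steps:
$j{\left(b \right)} = -5 - 2 b^{2}$ ($j{\left(b \right)} = -5 - \left(b + b\right) b = -5 - 2 b b = -5 - 2 b^{2}$)
$T{\left(O,M \right)} = M + O$
$m{\left(f \right)} = 2 f^{4}$ ($m{\left(f \right)} = 2 f f f^{2} = 2 f^{2} f^{2} = 2 f^{4}$)
$m{\left(j{\left(-5 \right)} \right)} 74 T{\left(9,9 \right)} = 2 \left(-5 - 2 \left(-5\right)^{2}\right)^{4} \cdot 74 \left(9 + 9\right) = 2 \left(-5 - 50\right)^{4} \cdot 74 \cdot 18 = 2 \left(-55\right)^{4} \cdot 74 \cdot 18 = 2 \cdot 9150625 \cdot 74 \cdot 18 = 18301250 \cdot 74 \cdot 18 = 1354292500 \cdot 18 = 24377265000$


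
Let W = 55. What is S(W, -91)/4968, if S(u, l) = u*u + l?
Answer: 163/276 ≈ 0.59058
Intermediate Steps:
S(u, l) = l + u² (S(u, l) = u² + l = l + u²)
S(W, -91)/4968 = (-91 + 55²)/4968 = (-91 + 3025)*(1/4968) = 2934*(1/4968) = 163/276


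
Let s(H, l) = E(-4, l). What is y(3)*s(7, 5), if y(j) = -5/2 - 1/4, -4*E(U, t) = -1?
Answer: -11/16 ≈ -0.68750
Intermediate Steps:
E(U, t) = ¼ (E(U, t) = -¼*(-1) = ¼)
s(H, l) = ¼
y(j) = -11/4 (y(j) = -5*½ - 1*¼ = -5/2 - ¼ = -11/4)
y(3)*s(7, 5) = -11/4*¼ = -11/16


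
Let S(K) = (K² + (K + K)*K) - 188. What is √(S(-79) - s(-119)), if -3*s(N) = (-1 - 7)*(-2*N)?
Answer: √161103/3 ≈ 133.79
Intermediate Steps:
s(N) = -16*N/3 (s(N) = -(-1 - 7)*(-2*N)/3 = -(-8)*(-2*N)/3 = -16*N/3)
S(K) = -188 + 3*K² (S(K) = (K² + (2*K)*K) - 188 = (K² + 2*K²) - 188 = 3*K² - 188 = -188 + 3*K²)
√(S(-79) - s(-119)) = √((-188 + 3*(-79)²) - (-16)*(-119)/3) = √((-188 + 3*6241) - 1*1904/3) = √((-188 + 18723) - 1904/3) = √(18535 - 1904/3) = √(53701/3) = √161103/3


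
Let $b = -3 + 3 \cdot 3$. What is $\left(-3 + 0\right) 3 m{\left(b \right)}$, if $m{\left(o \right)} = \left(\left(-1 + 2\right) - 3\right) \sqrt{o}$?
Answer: $18 \sqrt{6} \approx 44.091$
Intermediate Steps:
$b = 6$ ($b = -3 + 9 = 6$)
$m{\left(o \right)} = - 2 \sqrt{o}$ ($m{\left(o \right)} = \left(1 - 3\right) \sqrt{o} = - 2 \sqrt{o}$)
$\left(-3 + 0\right) 3 m{\left(b \right)} = \left(-3 + 0\right) 3 \left(- 2 \sqrt{6}\right) = \left(-3\right) 3 \left(- 2 \sqrt{6}\right) = - 9 \left(- 2 \sqrt{6}\right) = 18 \sqrt{6}$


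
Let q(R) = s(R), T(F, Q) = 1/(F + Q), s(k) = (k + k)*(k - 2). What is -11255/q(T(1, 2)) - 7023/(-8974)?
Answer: 45454578/4487 ≈ 10130.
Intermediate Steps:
s(k) = 2*k*(-2 + k) (s(k) = (2*k)*(-2 + k) = 2*k*(-2 + k))
q(R) = 2*R*(-2 + R)
-11255/q(T(1, 2)) - 7023/(-8974) = -11255*(1 + 2)/(2*(-2 + 1/(1 + 2))) - 7023/(-8974) = -11255*3/(2*(-2 + 1/3)) - 7023*(-1/8974) = -11255*3/(2*(-2 + ⅓)) + 7023/8974 = -11255/(2*(⅓)*(-5/3)) + 7023/8974 = -11255/(-10/9) + 7023/8974 = -11255*(-9/10) + 7023/8974 = 20259/2 + 7023/8974 = 45454578/4487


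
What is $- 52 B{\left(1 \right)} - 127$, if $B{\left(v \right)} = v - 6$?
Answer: $133$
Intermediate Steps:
$B{\left(v \right)} = -6 + v$ ($B{\left(v \right)} = v - 6 = -6 + v$)
$- 52 B{\left(1 \right)} - 127 = - 52 \left(-6 + 1\right) - 127 = \left(-52\right) \left(-5\right) - 127 = 260 - 127 = 133$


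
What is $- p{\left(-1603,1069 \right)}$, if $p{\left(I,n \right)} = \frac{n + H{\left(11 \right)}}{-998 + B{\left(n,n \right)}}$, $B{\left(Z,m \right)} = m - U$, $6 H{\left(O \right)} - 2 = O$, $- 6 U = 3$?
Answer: $- \frac{6427}{429} \approx -14.981$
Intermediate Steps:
$U = - \frac{1}{2}$ ($U = \left(- \frac{1}{6}\right) 3 = - \frac{1}{2} \approx -0.5$)
$H{\left(O \right)} = \frac{1}{3} + \frac{O}{6}$
$B{\left(Z,m \right)} = \frac{1}{2} + m$ ($B{\left(Z,m \right)} = m - - \frac{1}{2} = m + \frac{1}{2} = \frac{1}{2} + m$)
$p{\left(I,n \right)} = \frac{\frac{13}{6} + n}{- \frac{1995}{2} + n}$ ($p{\left(I,n \right)} = \frac{n + \left(\frac{1}{3} + \frac{1}{6} \cdot 11\right)}{-998 + \left(\frac{1}{2} + n\right)} = \frac{n + \left(\frac{1}{3} + \frac{11}{6}\right)}{- \frac{1995}{2} + n} = \frac{n + \frac{13}{6}}{- \frac{1995}{2} + n} = \frac{\frac{13}{6} + n}{- \frac{1995}{2} + n}$)
$- p{\left(-1603,1069 \right)} = - \frac{13 + 6 \cdot 1069}{3 \left(-1995 + 2 \cdot 1069\right)} = - \frac{13 + 6414}{3 \left(-1995 + 2138\right)} = - \frac{6427}{3 \cdot 143} = \left(-1\right) \frac{6427}{429} = - \frac{6427}{429}$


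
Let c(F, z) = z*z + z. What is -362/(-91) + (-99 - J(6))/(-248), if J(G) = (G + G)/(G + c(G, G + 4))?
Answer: 1432519/327236 ≈ 4.3776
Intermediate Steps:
c(F, z) = z + z**2 (c(F, z) = z**2 + z = z + z**2)
J(G) = 2*G/(G + (4 + G)*(5 + G)) (J(G) = (G + G)/(G + (G + 4)*(1 + (G + 4))) = (2*G)/(G + (4 + G)*(1 + (4 + G))) = (2*G)/(G + (4 + G)*(5 + G)) = 2*G/(G + (4 + G)*(5 + G)))
-362/(-91) + (-99 - J(6))/(-248) = -362/(-91) + (-99 - 2*6/(6 + (4 + 6)*(5 + 6)))/(-248) = -362*(-1/91) + (-99 - 2*6/(6 + 10*11))*(-1/248) = 362/91 + (-99 - 2*6/(6 + 110))*(-1/248) = 362/91 + (-99 - 2*6/116)*(-1/248) = 362/91 + (-99 - 1*3/29)*(-1/248) = 362/91 + (-99 - 3/29)*(-1/248) = 362/91 - 2874/29*(-1/248) = 362/91 + 1437/3596 = 1432519/327236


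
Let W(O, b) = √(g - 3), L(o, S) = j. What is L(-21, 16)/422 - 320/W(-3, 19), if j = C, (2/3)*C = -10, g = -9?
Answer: -15/422 + 160*I*√3/3 ≈ -0.035545 + 92.376*I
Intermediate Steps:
C = -15 (C = (3/2)*(-10) = -15)
j = -15
L(o, S) = -15
W(O, b) = 2*I*√3 (W(O, b) = √(-9 - 3) = √(-12) = 2*I*√3)
L(-21, 16)/422 - 320/W(-3, 19) = -15/422 - 320*(-I*√3/6) = -15*1/422 - (-160)*I*√3/3 = -15/422 + 160*I*√3/3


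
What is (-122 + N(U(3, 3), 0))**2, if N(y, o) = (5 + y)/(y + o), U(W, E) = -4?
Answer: 239121/16 ≈ 14945.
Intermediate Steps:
N(y, o) = (5 + y)/(o + y)
(-122 + N(U(3, 3), 0))**2 = (-122 + (5 - 4)/(0 - 4))**2 = (-122 + 1/(-4))**2 = (-122 - 1/4*1)**2 = (-122 - 1/4)**2 = (-489/4)**2 = 239121/16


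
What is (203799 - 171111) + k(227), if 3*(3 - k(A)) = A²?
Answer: 46544/3 ≈ 15515.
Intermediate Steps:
k(A) = 3 - A²/3
(203799 - 171111) + k(227) = (203799 - 171111) + (3 - ⅓*227²) = 32688 + (3 - ⅓*51529) = 32688 + (3 - 51529/3) = 32688 - 51520/3 = 46544/3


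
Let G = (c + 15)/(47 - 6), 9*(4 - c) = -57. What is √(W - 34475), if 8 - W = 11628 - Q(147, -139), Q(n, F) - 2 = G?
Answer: I*√697331649/123 ≈ 214.69*I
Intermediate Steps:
c = 31/3 (c = 4 - ⅑*(-57) = 4 + 19/3 = 31/3 ≈ 10.333)
G = 76/123 (G = (31/3 + 15)/(47 - 6) = (76/3)/41 = (76/3)*(1/41) = 76/123 ≈ 0.61789)
Q(n, F) = 322/123 (Q(n, F) = 2 + 76/123 = 322/123)
W = -1428938/123 (W = 8 - (11628 - 1*322/123) = 8 - (11628 - 322/123) = 8 - 1*1429922/123 = 8 - 1429922/123 = -1428938/123 ≈ -11617.)
√(W - 34475) = √(-1428938/123 - 34475) = √(-5669363/123) = I*√697331649/123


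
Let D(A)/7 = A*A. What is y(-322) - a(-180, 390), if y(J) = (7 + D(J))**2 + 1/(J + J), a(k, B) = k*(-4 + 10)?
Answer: 339245278719619/644 ≈ 5.2678e+11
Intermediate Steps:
D(A) = 7*A**2 (D(A) = 7*(A*A) = 7*A**2)
a(k, B) = 6*k (a(k, B) = k*6 = 6*k)
y(J) = (7 + 7*J**2)**2 + 1/(2*J) (y(J) = (7 + 7*J**2)**2 + 1/(J + J) = (7 + 7*J**2)**2 + 1/(2*J))
y(-322) - a(-180, 390) = ((1/2)/(-322) + 49*(1 + (-322)**2)**2) - 6*(-180) = ((1/2)*(-1/322) + 49*(1 + 103684)**2) - 1*(-1080) = (-1/644 + 49*103685**2) + 1080 = (-1/644 + 49*10750579225) + 1080 = (-1/644 + 526778382025) + 1080 = 339245278024099/644 + 1080 = 339245278719619/644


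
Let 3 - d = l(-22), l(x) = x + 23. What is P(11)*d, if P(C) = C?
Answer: 22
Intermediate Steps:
l(x) = 23 + x
d = 2 (d = 3 - (23 - 22) = 3 - 1*1 = 3 - 1 = 2)
P(11)*d = 11*2 = 22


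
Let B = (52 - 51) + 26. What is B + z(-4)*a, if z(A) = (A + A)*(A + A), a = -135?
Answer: -8613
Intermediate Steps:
z(A) = 4*A² (z(A) = (2*A)*(2*A) = 4*A²)
B = 27 (B = 1 + 26 = 27)
B + z(-4)*a = 27 + (4*(-4)²)*(-135) = 27 + (4*16)*(-135) = 27 + 64*(-135) = 27 - 8640 = -8613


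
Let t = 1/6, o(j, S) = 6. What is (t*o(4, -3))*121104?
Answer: 121104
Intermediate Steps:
t = 1/6 ≈ 0.16667
(t*o(4, -3))*121104 = ((1/6)*6)*121104 = 1*121104 = 121104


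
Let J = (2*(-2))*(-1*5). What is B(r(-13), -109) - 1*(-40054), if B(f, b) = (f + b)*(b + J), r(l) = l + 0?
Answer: 50912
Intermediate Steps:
r(l) = l
J = 20 (J = -4*(-5) = 20)
B(f, b) = (20 + b)*(b + f) (B(f, b) = (f + b)*(b + 20) = (b + f)*(20 + b) = (20 + b)*(b + f))
B(r(-13), -109) - 1*(-40054) = ((-109)² + 20*(-109) + 20*(-13) - 109*(-13)) - 1*(-40054) = (11881 - 2180 - 260 + 1417) + 40054 = 10858 + 40054 = 50912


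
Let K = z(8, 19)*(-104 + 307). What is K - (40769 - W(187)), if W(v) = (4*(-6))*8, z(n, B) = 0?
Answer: -40961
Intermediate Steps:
W(v) = -192 (W(v) = -24*8 = -192)
K = 0 (K = 0*(-104 + 307) = 0*203 = 0)
K - (40769 - W(187)) = 0 - (40769 - 1*(-192)) = 0 - (40769 + 192) = 0 - 1*40961 = 0 - 40961 = -40961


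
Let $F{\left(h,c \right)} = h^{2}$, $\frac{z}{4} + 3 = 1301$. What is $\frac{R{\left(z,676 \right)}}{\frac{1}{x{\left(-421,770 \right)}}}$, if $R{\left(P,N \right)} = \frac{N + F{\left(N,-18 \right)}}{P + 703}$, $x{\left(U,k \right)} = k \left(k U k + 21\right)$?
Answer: $- \frac{17592177371400632}{1179} \approx -1.4921 \cdot 10^{13}$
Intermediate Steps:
$z = 5192$ ($z = -12 + 4 \cdot 1301 = -12 + 5204 = 5192$)
$x{\left(U,k \right)} = k \left(21 + U k^{2}\right)$ ($x{\left(U,k \right)} = k \left(U k k + 21\right) = k \left(U k^{2} + 21\right) = k \left(21 + U k^{2}\right)$)
$R{\left(P,N \right)} = \frac{N + N^{2}}{703 + P}$ ($R{\left(P,N \right)} = \frac{N + N^{2}}{P + 703} = \frac{N + N^{2}}{703 + P}$)
$\frac{R{\left(z,676 \right)}}{\frac{1}{x{\left(-421,770 \right)}}} = \frac{676 \frac{1}{703 + 5192} \left(1 + 676\right)}{\frac{1}{770 \left(21 - 421 \cdot 770^{2}\right)}} = \frac{676 \cdot \frac{1}{5895} \cdot 677}{\frac{1}{770 \left(21 - 249610900\right)}} = \frac{457652}{5895 \frac{1}{770 \left(-249610879\right)}} = \frac{457652}{5895 \frac{1}{-192200376830}} = \frac{457652}{5895 \left(- \frac{1}{192200376830}\right)} = \frac{457652}{5895} \left(-192200376830\right) = - \frac{17592177371400632}{1179}$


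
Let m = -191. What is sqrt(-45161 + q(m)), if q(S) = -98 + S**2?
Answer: I*sqrt(8778) ≈ 93.691*I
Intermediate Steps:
sqrt(-45161 + q(m)) = sqrt(-45161 + (-98 + (-191)**2)) = sqrt(-45161 + (-98 + 36481)) = sqrt(-45161 + 36383) = sqrt(-8778) = I*sqrt(8778)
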